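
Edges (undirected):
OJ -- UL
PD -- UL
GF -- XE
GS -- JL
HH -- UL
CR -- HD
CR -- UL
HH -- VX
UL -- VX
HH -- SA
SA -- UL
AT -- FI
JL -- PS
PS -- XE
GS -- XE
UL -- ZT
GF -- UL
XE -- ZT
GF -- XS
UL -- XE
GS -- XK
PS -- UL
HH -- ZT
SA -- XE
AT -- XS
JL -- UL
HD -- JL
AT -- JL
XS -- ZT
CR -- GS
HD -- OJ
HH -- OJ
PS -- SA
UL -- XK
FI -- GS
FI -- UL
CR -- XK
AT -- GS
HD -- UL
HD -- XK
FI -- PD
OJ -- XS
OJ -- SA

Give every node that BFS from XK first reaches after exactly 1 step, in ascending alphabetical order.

Level 0: XK
Level 1: CR, GS, HD, UL
Level 2: AT, FI, GF, HH, JL, OJ, PD, PS, SA, VX, XE, ZT
Level 3: XS

CR, GS, HD, UL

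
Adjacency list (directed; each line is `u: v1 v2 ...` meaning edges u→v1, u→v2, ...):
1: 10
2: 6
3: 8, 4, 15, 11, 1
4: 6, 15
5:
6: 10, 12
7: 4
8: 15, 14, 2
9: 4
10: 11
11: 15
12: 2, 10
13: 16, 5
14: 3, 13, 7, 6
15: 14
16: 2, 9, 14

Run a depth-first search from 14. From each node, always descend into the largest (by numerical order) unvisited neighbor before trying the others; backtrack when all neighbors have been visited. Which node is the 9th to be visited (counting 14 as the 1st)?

Visit 14
14 → 13
13 → 16
16 → 9
9 → 4
4 → 15
4 → 6
6 → 12
12 → 10
10 → 11
12 → 2
13 → 5
14 → 7
14 → 3
3 → 8
3 → 1

Visit order: 14, 13, 16, 9, 4, 15, 6, 12, 10, 11, 2, 5, 7, 3, 8, 1

10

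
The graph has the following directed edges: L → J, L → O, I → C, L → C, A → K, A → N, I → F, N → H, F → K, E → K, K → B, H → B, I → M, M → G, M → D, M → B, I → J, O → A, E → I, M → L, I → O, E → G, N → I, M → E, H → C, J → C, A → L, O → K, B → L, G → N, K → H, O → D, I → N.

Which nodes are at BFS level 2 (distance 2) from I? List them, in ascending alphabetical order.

A, B, D, E, G, H, K, L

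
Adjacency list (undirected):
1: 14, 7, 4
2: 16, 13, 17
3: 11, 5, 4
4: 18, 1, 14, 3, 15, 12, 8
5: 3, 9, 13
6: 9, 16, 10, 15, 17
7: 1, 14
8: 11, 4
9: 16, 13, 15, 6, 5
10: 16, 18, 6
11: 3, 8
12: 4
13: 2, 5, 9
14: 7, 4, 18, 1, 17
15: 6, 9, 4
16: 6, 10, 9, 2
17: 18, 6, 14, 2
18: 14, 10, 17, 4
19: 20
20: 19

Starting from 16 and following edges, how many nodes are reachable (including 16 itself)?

18

BFS from 16 visits: 16, 6, 10, 9, 2, 15, 17, 18, 13, 5, 4, 14, 3, 1, 12, 8, 7, 11
Reachable nodes: 18 of 20 total.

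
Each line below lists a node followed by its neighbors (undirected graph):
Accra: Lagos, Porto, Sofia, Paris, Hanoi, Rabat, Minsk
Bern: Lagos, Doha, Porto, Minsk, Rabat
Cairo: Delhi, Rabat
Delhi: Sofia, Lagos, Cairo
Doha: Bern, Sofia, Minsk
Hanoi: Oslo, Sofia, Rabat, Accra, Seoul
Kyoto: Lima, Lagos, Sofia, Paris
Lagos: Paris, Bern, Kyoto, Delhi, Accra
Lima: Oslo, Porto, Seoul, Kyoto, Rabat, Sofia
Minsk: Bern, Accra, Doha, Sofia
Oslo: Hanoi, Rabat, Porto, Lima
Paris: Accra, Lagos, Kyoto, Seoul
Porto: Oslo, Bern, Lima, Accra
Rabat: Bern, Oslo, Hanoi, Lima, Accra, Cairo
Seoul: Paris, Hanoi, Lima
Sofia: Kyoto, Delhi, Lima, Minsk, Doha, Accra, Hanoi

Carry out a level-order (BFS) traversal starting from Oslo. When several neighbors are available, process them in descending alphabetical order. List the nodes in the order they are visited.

Oslo, Rabat, Porto, Lima, Hanoi, Cairo, Bern, Accra, Sofia, Seoul, Kyoto, Delhi, Minsk, Lagos, Doha, Paris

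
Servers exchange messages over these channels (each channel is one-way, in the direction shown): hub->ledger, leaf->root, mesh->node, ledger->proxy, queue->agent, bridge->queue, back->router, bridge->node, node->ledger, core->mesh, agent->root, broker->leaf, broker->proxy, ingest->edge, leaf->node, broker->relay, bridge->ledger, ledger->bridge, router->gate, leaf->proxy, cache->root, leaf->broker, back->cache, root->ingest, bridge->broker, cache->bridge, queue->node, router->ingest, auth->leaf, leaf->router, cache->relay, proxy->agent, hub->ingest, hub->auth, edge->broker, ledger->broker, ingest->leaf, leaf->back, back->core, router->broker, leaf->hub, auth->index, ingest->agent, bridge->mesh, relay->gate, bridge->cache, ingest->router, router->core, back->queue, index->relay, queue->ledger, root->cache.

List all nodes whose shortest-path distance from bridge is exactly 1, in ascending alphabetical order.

broker, cache, ledger, mesh, node, queue

Level 0: bridge
Level 1: broker, cache, ledger, mesh, node, queue
Level 2: agent, leaf, proxy, relay, root
Level 3: back, gate, hub, ingest, router
Level 4: auth, core, edge
Level 5: index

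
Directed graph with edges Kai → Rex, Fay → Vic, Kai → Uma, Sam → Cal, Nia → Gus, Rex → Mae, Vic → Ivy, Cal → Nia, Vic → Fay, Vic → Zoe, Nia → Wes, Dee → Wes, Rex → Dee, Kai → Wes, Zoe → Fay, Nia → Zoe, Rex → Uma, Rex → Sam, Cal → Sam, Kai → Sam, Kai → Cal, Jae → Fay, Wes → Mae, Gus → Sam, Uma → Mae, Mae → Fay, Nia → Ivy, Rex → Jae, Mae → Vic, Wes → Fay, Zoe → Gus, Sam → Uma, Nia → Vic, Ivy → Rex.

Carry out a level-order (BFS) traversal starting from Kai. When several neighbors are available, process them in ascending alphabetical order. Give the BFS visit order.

Kai -> Cal -> Rex -> Sam -> Uma -> Wes -> Nia -> Dee -> Jae -> Mae -> Fay -> Gus -> Ivy -> Vic -> Zoe

Visit Kai; enqueue Cal, Rex, Sam, Uma, Wes → queue [Cal, Rex, Sam, Uma, Wes]
Visit Cal; enqueue Nia → queue [Rex, Sam, Uma, Wes, Nia]
Visit Rex; enqueue Dee, Jae, Mae → queue [Sam, Uma, Wes, Nia, Dee, Jae, Mae]
Visit Sam → queue [Uma, Wes, Nia, Dee, Jae, Mae]
Visit Uma → queue [Wes, Nia, Dee, Jae, Mae]
Visit Wes; enqueue Fay → queue [Nia, Dee, Jae, Mae, Fay]
Visit Nia; enqueue Gus, Ivy, Vic, Zoe → queue [Dee, Jae, Mae, Fay, Gus, Ivy, Vic, Zoe]
Visit Dee → queue [Jae, Mae, Fay, Gus, Ivy, Vic, Zoe]
Visit Jae → queue [Mae, Fay, Gus, Ivy, Vic, Zoe]
Visit Mae → queue [Fay, Gus, Ivy, Vic, Zoe]
Visit Fay → queue [Gus, Ivy, Vic, Zoe]
Visit Gus → queue [Ivy, Vic, Zoe]
Visit Ivy → queue [Vic, Zoe]
Visit Vic → queue [Zoe]
Visit Zoe → queue []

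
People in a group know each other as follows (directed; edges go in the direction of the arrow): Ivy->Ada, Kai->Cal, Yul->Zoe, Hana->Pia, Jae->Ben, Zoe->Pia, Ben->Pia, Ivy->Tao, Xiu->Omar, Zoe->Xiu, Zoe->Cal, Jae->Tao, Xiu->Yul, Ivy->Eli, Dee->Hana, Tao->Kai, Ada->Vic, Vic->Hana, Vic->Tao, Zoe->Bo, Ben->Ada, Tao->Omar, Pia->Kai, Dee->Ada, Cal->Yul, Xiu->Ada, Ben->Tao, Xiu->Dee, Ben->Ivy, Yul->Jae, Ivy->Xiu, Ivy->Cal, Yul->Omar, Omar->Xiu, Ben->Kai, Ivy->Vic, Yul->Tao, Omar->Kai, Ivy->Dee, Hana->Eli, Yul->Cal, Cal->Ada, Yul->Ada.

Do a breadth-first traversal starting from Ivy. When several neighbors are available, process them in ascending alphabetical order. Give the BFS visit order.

Visit Ivy; enqueue Ada, Cal, Dee, Eli, Tao, Vic, Xiu → queue [Ada, Cal, Dee, Eli, Tao, Vic, Xiu]
Visit Ada → queue [Cal, Dee, Eli, Tao, Vic, Xiu]
Visit Cal; enqueue Yul → queue [Dee, Eli, Tao, Vic, Xiu, Yul]
Visit Dee; enqueue Hana → queue [Eli, Tao, Vic, Xiu, Yul, Hana]
Visit Eli → queue [Tao, Vic, Xiu, Yul, Hana]
Visit Tao; enqueue Kai, Omar → queue [Vic, Xiu, Yul, Hana, Kai, Omar]
Visit Vic → queue [Xiu, Yul, Hana, Kai, Omar]
Visit Xiu → queue [Yul, Hana, Kai, Omar]
Visit Yul; enqueue Jae, Zoe → queue [Hana, Kai, Omar, Jae, Zoe]
Visit Hana; enqueue Pia → queue [Kai, Omar, Jae, Zoe, Pia]
Visit Kai → queue [Omar, Jae, Zoe, Pia]
Visit Omar → queue [Jae, Zoe, Pia]
Visit Jae; enqueue Ben → queue [Zoe, Pia, Ben]
Visit Zoe; enqueue Bo → queue [Pia, Ben, Bo]
Visit Pia → queue [Ben, Bo]
Visit Ben → queue [Bo]
Visit Bo → queue []

Ivy -> Ada -> Cal -> Dee -> Eli -> Tao -> Vic -> Xiu -> Yul -> Hana -> Kai -> Omar -> Jae -> Zoe -> Pia -> Ben -> Bo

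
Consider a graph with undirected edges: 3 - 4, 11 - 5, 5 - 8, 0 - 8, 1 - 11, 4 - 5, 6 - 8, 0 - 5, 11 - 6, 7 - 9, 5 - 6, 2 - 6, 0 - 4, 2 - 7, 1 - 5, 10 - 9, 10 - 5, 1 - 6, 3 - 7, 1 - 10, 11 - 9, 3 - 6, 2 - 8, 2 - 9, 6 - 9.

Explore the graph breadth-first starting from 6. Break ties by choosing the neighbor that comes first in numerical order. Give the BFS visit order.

6, 1, 2, 3, 5, 8, 9, 11, 10, 7, 4, 0

Visit 6; enqueue 1, 2, 3, 5, 8, 9, 11 → queue [1, 2, 3, 5, 8, 9, 11]
Visit 1; enqueue 10 → queue [2, 3, 5, 8, 9, 11, 10]
Visit 2; enqueue 7 → queue [3, 5, 8, 9, 11, 10, 7]
Visit 3; enqueue 4 → queue [5, 8, 9, 11, 10, 7, 4]
Visit 5; enqueue 0 → queue [8, 9, 11, 10, 7, 4, 0]
Visit 8 → queue [9, 11, 10, 7, 4, 0]
Visit 9 → queue [11, 10, 7, 4, 0]
Visit 11 → queue [10, 7, 4, 0]
Visit 10 → queue [7, 4, 0]
Visit 7 → queue [4, 0]
Visit 4 → queue [0]
Visit 0 → queue []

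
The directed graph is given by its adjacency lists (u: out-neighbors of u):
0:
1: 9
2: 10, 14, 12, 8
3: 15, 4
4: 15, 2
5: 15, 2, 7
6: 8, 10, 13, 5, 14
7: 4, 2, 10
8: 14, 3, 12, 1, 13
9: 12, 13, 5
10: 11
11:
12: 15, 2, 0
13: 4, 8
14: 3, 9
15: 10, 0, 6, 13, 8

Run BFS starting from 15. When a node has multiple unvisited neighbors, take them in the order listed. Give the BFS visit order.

15, 10, 0, 6, 13, 8, 11, 5, 14, 4, 3, 12, 1, 2, 7, 9

Visit 15; enqueue 10, 0, 6, 13, 8 → queue [10, 0, 6, 13, 8]
Visit 10; enqueue 11 → queue [0, 6, 13, 8, 11]
Visit 0 → queue [6, 13, 8, 11]
Visit 6; enqueue 5, 14 → queue [13, 8, 11, 5, 14]
Visit 13; enqueue 4 → queue [8, 11, 5, 14, 4]
Visit 8; enqueue 3, 12, 1 → queue [11, 5, 14, 4, 3, 12, 1]
Visit 11 → queue [5, 14, 4, 3, 12, 1]
Visit 5; enqueue 2, 7 → queue [14, 4, 3, 12, 1, 2, 7]
Visit 14; enqueue 9 → queue [4, 3, 12, 1, 2, 7, 9]
Visit 4 → queue [3, 12, 1, 2, 7, 9]
Visit 3 → queue [12, 1, 2, 7, 9]
Visit 12 → queue [1, 2, 7, 9]
Visit 1 → queue [2, 7, 9]
Visit 2 → queue [7, 9]
Visit 7 → queue [9]
Visit 9 → queue []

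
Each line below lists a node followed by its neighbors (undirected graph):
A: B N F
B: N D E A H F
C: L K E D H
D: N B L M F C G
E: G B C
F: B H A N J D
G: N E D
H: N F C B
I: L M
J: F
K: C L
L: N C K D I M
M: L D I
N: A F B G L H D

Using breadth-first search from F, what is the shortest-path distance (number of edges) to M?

Level 0: F
Level 1: A, B, D, H, J, N
Level 2: C, E, G, L, M
Level 3: I, K
M first appears at level 2.

2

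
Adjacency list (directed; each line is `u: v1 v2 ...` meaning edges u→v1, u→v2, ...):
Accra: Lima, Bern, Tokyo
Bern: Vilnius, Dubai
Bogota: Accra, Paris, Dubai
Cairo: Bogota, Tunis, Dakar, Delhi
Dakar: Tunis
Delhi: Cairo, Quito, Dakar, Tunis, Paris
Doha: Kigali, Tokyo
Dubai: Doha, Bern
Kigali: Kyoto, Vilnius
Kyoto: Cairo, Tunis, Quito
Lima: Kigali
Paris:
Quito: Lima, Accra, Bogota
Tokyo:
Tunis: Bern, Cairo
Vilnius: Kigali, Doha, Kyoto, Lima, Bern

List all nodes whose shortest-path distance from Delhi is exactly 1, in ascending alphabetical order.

Cairo, Dakar, Paris, Quito, Tunis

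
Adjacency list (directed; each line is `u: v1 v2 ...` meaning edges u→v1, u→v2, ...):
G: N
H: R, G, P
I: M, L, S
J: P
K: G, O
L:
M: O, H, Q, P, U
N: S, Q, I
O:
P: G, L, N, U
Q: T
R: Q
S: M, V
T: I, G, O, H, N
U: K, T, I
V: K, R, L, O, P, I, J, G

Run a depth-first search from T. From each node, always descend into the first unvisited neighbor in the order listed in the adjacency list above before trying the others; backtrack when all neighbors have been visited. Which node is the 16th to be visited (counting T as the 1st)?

Visit T
T → I
I → M
M → O
M → H
H → R
R → Q
H → G
G → N
N → S
S → V
V → K
V → L
V → P
P → U
V → J

Visit order: T, I, M, O, H, R, Q, G, N, S, V, K, L, P, U, J

J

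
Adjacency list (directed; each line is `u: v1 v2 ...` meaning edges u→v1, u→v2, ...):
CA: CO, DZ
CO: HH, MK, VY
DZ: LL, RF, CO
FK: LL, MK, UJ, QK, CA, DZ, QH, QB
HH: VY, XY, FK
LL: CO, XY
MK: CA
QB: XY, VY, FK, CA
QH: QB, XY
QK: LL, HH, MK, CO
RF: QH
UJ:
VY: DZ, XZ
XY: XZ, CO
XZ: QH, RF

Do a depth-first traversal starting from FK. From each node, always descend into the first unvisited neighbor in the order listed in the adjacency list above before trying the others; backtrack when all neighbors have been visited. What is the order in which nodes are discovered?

FK -> LL -> CO -> HH -> VY -> DZ -> RF -> QH -> QB -> XY -> XZ -> CA -> MK -> UJ -> QK

Visit FK
FK → LL
LL → CO
CO → HH
HH → VY
VY → DZ
DZ → RF
RF → QH
QH → QB
QB → XY
XY → XZ
QB → CA
CO → MK
FK → UJ
FK → QK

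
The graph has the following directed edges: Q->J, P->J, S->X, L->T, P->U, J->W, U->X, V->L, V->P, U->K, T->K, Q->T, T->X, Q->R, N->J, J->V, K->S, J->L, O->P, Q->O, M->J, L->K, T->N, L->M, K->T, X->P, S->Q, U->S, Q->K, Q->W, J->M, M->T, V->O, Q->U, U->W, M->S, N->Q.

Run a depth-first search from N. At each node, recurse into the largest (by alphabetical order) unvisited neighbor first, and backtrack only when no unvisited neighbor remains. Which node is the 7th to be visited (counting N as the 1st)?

Visit N
N → Q
Q → W
Q → U
U → X
X → P
P → J
J → V
V → O
V → L
L → T
T → K
K → S
L → M
Q → R

Visit order: N, Q, W, U, X, P, J, V, O, L, T, K, S, M, R

J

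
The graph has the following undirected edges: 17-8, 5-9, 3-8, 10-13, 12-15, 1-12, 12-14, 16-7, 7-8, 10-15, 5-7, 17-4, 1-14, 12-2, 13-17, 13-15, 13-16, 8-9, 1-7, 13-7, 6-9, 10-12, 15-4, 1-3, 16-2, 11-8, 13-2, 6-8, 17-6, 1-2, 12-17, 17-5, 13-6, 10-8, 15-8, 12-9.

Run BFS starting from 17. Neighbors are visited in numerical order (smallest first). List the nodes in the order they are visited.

Visit 17; enqueue 4, 5, 6, 8, 12, 13 → queue [4, 5, 6, 8, 12, 13]
Visit 4; enqueue 15 → queue [5, 6, 8, 12, 13, 15]
Visit 5; enqueue 7, 9 → queue [6, 8, 12, 13, 15, 7, 9]
Visit 6 → queue [8, 12, 13, 15, 7, 9]
Visit 8; enqueue 3, 10, 11 → queue [12, 13, 15, 7, 9, 3, 10, 11]
Visit 12; enqueue 1, 2, 14 → queue [13, 15, 7, 9, 3, 10, 11, 1, 2, 14]
Visit 13; enqueue 16 → queue [15, 7, 9, 3, 10, 11, 1, 2, 14, 16]
Visit 15 → queue [7, 9, 3, 10, 11, 1, 2, 14, 16]
Visit 7 → queue [9, 3, 10, 11, 1, 2, 14, 16]
Visit 9 → queue [3, 10, 11, 1, 2, 14, 16]
Visit 3 → queue [10, 11, 1, 2, 14, 16]
Visit 10 → queue [11, 1, 2, 14, 16]
Visit 11 → queue [1, 2, 14, 16]
Visit 1 → queue [2, 14, 16]
Visit 2 → queue [14, 16]
Visit 14 → queue [16]
Visit 16 → queue []

17 -> 4 -> 5 -> 6 -> 8 -> 12 -> 13 -> 15 -> 7 -> 9 -> 3 -> 10 -> 11 -> 1 -> 2 -> 14 -> 16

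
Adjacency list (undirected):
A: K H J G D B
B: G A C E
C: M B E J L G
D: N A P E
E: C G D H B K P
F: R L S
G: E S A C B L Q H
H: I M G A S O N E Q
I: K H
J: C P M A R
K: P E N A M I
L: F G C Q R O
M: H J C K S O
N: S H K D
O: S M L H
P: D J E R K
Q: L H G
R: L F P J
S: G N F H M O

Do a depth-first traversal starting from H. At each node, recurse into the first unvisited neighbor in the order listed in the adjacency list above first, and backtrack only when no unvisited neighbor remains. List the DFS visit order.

H, I, K, P, D, N, S, G, E, C, M, J, A, B, R, L, F, Q, O

Visit H
H → I
I → K
K → P
P → D
D → N
N → S
S → G
G → E
E → C
C → M
M → J
J → A
A → B
J → R
R → L
L → F
L → Q
L → O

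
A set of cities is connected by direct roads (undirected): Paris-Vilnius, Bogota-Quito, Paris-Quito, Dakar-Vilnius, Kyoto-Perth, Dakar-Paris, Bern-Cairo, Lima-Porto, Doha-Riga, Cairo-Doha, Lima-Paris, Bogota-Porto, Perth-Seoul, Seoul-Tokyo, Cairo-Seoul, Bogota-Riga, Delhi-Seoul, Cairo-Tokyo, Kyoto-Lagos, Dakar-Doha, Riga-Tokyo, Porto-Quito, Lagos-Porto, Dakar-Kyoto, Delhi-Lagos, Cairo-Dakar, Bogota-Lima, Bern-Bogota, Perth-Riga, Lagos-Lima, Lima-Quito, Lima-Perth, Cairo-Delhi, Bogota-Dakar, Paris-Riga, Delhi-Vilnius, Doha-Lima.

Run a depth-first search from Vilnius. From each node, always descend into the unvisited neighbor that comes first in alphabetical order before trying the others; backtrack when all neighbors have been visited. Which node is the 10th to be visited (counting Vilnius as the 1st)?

Visit Vilnius
Vilnius → Dakar
Dakar → Bogota
Bogota → Bern
Bern → Cairo
Cairo → Delhi
Delhi → Lagos
Lagos → Kyoto
Kyoto → Perth
Perth → Lima
Lima → Doha
Doha → Riga
Riga → Paris
Paris → Quito
Quito → Porto
Riga → Tokyo
Tokyo → Seoul

Visit order: Vilnius, Dakar, Bogota, Bern, Cairo, Delhi, Lagos, Kyoto, Perth, Lima, Doha, Riga, Paris, Quito, Porto, Tokyo, Seoul

Lima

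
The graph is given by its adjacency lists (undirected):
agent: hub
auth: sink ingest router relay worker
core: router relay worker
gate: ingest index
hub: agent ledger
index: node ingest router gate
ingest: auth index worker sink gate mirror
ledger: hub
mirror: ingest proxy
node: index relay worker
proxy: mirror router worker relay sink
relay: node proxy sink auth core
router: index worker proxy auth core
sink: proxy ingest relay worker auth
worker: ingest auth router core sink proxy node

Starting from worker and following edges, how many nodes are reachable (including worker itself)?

12

BFS from worker visits: worker, ingest, auth, router, core, sink, proxy, node, index, gate, mirror, relay
Reachable nodes: 12 of 15 total.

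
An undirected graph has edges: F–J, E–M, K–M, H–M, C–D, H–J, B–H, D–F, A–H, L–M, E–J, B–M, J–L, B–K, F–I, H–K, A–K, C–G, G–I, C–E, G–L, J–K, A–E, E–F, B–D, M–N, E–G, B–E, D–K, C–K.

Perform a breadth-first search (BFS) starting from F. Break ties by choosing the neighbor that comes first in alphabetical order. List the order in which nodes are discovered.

F, D, E, I, J, B, C, K, A, G, M, H, L, N

Visit F; enqueue D, E, I, J → queue [D, E, I, J]
Visit D; enqueue B, C, K → queue [E, I, J, B, C, K]
Visit E; enqueue A, G, M → queue [I, J, B, C, K, A, G, M]
Visit I → queue [J, B, C, K, A, G, M]
Visit J; enqueue H, L → queue [B, C, K, A, G, M, H, L]
Visit B → queue [C, K, A, G, M, H, L]
Visit C → queue [K, A, G, M, H, L]
Visit K → queue [A, G, M, H, L]
Visit A → queue [G, M, H, L]
Visit G → queue [M, H, L]
Visit M; enqueue N → queue [H, L, N]
Visit H → queue [L, N]
Visit L → queue [N]
Visit N → queue []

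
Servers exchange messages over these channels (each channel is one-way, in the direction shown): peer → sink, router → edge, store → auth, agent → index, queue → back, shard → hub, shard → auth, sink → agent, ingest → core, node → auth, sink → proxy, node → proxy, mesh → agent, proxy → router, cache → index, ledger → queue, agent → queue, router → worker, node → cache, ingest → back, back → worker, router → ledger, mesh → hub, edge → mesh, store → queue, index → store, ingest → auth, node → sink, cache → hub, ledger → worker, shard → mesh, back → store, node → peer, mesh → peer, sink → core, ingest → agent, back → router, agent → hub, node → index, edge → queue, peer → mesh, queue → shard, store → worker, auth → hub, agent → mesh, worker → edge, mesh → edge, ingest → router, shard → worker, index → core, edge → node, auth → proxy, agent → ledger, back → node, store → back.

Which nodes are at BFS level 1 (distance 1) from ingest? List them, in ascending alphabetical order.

Level 0: ingest
Level 1: agent, auth, back, core, router
Level 2: edge, hub, index, ledger, mesh, node, proxy, queue, store, worker
Level 3: cache, peer, shard, sink

agent, auth, back, core, router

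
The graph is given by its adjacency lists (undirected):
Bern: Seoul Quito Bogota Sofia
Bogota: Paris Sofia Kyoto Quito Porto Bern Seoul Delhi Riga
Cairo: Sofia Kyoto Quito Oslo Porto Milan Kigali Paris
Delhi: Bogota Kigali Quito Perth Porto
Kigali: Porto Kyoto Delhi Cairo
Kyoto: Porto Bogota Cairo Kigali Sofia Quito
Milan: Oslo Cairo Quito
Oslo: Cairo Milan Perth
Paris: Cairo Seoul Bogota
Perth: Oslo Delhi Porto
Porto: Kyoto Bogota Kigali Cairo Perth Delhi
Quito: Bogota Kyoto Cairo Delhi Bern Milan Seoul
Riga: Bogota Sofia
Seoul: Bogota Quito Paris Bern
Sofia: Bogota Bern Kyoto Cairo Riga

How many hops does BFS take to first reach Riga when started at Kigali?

3

Level 0: Kigali
Level 1: Cairo, Delhi, Kyoto, Porto
Level 2: Bogota, Milan, Oslo, Paris, Perth, Quito, Sofia
Level 3: Bern, Riga, Seoul
Riga first appears at level 3.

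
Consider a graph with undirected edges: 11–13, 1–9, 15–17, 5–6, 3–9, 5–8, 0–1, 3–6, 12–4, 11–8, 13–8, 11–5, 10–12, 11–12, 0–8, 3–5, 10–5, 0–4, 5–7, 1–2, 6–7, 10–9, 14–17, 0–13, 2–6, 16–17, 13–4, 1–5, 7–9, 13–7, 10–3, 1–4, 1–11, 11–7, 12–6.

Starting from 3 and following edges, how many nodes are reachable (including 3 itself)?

BFS from 3 visits: 3, 5, 6, 9, 10, 1, 7, 8, 11, 2, 12, 0, 4, 13
Reachable nodes: 14 of 18 total.

14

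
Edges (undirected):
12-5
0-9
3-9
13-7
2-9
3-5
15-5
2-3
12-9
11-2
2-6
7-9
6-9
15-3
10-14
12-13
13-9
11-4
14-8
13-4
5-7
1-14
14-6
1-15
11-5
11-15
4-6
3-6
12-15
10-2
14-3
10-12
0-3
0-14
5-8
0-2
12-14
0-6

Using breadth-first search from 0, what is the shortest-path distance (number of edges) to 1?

2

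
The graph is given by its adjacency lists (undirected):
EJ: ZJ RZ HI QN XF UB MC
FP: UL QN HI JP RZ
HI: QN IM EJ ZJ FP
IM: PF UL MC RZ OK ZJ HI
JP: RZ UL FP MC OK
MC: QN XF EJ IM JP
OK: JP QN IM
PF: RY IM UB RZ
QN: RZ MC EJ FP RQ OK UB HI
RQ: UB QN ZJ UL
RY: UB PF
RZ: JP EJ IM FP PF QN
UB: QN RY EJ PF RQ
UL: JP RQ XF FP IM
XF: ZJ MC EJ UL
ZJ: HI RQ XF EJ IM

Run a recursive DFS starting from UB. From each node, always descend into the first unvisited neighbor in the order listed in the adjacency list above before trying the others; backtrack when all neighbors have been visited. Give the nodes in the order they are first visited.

UB, QN, RZ, JP, UL, RQ, ZJ, HI, IM, PF, RY, MC, XF, EJ, OK, FP

Visit UB
UB → QN
QN → RZ
RZ → JP
JP → UL
UL → RQ
RQ → ZJ
ZJ → HI
HI → IM
IM → PF
PF → RY
IM → MC
MC → XF
XF → EJ
IM → OK
HI → FP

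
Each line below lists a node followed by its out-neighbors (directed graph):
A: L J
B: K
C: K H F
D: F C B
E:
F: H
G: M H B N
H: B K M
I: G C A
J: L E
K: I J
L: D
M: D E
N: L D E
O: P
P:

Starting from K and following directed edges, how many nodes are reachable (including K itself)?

BFS from K visits: K, I, J, G, C, A, L, E, M, H, B, N, F, D
Reachable nodes: 14 of 16 total.

14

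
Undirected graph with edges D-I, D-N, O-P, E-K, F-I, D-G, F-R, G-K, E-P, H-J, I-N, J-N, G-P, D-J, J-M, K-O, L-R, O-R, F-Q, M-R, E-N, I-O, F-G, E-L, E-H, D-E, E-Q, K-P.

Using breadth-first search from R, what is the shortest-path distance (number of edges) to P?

2

Level 0: R
Level 1: F, L, M, O
Level 2: E, G, I, J, K, P, Q
Level 3: D, H, N
P first appears at level 2.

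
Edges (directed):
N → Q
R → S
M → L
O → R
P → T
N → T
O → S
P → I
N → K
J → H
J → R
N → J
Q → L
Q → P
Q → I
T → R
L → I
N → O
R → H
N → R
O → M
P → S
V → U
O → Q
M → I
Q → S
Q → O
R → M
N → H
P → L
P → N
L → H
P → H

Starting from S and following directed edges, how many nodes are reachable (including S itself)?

BFS from S visits: S
Reachable nodes: 1 of 15 total.

1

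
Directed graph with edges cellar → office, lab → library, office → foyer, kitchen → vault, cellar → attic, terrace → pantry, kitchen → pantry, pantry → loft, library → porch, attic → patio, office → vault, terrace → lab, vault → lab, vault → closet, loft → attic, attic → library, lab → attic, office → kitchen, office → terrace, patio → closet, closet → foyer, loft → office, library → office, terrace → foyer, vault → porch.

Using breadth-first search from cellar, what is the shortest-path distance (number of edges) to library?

2

Level 0: cellar
Level 1: attic, office
Level 2: foyer, kitchen, library, patio, terrace, vault
Level 3: closet, lab, pantry, porch
Level 4: loft
library first appears at level 2.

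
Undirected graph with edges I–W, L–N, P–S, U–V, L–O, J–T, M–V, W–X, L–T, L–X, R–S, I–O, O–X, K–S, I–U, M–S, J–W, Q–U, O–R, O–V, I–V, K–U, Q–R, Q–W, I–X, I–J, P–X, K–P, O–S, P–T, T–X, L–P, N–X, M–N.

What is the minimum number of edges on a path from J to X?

2

Level 0: J
Level 1: I, T, W
Level 2: L, O, P, Q, U, V, X
Level 3: K, M, N, R, S
X first appears at level 2.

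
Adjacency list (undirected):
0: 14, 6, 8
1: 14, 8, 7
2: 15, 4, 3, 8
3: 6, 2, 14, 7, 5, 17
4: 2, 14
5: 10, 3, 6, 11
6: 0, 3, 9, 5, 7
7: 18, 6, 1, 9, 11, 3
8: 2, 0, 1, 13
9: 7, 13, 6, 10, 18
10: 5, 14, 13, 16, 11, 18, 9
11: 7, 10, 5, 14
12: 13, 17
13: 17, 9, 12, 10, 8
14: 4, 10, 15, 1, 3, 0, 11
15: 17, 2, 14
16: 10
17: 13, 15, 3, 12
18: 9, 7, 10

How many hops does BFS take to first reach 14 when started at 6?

Level 0: 6
Level 1: 0, 3, 5, 7, 9
Level 2: 1, 2, 8, 10, 11, 13, 14, 17, 18
Level 3: 4, 12, 15, 16
14 first appears at level 2.

2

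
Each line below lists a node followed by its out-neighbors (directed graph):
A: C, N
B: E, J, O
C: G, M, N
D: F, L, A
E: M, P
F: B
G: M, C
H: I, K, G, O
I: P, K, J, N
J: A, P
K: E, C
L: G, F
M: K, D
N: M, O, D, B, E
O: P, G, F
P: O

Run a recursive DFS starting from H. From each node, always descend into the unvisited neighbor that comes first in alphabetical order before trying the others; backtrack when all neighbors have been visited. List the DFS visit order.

Visit H
H → G
G → C
C → M
M → D
D → A
A → N
N → B
B → E
E → P
P → O
O → F
B → J
D → L
M → K
H → I

H, G, C, M, D, A, N, B, E, P, O, F, J, L, K, I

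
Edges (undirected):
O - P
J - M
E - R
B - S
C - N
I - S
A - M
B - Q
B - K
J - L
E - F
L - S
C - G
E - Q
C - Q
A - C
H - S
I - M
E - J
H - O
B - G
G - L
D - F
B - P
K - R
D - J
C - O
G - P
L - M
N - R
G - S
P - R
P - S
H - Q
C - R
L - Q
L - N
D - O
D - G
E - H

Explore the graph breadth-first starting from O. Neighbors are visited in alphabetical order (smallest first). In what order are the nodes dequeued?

O C D H P A G N Q R F J E S B M L K I

Visit O; enqueue C, D, H, P → queue [C, D, H, P]
Visit C; enqueue A, G, N, Q, R → queue [D, H, P, A, G, N, Q, R]
Visit D; enqueue F, J → queue [H, P, A, G, N, Q, R, F, J]
Visit H; enqueue E, S → queue [P, A, G, N, Q, R, F, J, E, S]
Visit P; enqueue B → queue [A, G, N, Q, R, F, J, E, S, B]
Visit A; enqueue M → queue [G, N, Q, R, F, J, E, S, B, M]
Visit G; enqueue L → queue [N, Q, R, F, J, E, S, B, M, L]
Visit N → queue [Q, R, F, J, E, S, B, M, L]
Visit Q → queue [R, F, J, E, S, B, M, L]
Visit R; enqueue K → queue [F, J, E, S, B, M, L, K]
Visit F → queue [J, E, S, B, M, L, K]
Visit J → queue [E, S, B, M, L, K]
Visit E → queue [S, B, M, L, K]
Visit S; enqueue I → queue [B, M, L, K, I]
Visit B → queue [M, L, K, I]
Visit M → queue [L, K, I]
Visit L → queue [K, I]
Visit K → queue [I]
Visit I → queue []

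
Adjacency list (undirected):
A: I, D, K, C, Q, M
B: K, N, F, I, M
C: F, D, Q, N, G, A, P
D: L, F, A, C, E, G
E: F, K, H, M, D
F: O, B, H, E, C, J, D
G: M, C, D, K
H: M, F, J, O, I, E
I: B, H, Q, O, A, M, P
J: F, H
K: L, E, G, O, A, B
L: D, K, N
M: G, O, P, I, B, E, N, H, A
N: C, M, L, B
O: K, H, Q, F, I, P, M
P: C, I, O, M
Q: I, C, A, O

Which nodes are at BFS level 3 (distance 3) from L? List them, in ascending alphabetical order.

Level 0: L
Level 1: D, K, N
Level 2: A, B, C, E, F, G, M, O
Level 3: H, I, J, P, Q

H, I, J, P, Q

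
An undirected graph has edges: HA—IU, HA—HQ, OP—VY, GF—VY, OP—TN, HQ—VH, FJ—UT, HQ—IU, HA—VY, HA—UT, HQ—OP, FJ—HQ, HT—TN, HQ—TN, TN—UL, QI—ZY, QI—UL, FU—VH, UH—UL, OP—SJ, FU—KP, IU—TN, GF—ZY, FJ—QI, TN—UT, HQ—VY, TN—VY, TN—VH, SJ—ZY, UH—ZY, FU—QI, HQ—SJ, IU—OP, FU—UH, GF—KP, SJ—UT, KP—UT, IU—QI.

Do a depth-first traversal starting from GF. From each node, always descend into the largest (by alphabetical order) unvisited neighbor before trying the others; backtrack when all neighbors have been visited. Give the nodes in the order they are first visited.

GF → ZY → UH → UL → TN → VY → OP → SJ → UT → KP → FU → VH → HQ → IU → QI → FJ → HA → HT

Visit GF
GF → ZY
ZY → UH
UH → UL
UL → TN
TN → VY
VY → OP
OP → SJ
SJ → UT
UT → KP
KP → FU
FU → VH
VH → HQ
HQ → IU
IU → QI
QI → FJ
IU → HA
TN → HT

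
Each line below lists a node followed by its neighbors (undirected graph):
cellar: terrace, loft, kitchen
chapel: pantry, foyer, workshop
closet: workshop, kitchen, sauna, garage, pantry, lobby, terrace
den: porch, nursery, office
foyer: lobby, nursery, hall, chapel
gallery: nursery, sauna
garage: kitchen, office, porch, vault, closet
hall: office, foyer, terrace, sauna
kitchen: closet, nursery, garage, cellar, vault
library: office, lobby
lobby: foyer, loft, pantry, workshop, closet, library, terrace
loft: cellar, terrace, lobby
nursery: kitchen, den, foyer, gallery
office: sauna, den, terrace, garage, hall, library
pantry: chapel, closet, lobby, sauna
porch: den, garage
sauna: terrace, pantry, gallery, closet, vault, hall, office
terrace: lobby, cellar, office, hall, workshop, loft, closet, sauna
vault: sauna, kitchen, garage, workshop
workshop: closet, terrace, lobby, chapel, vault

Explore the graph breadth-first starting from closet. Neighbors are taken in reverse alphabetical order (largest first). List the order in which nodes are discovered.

Visit closet; enqueue workshop, terrace, sauna, pantry, lobby, kitchen, garage → queue [workshop, terrace, sauna, pantry, lobby, kitchen, garage]
Visit workshop; enqueue vault, chapel → queue [terrace, sauna, pantry, lobby, kitchen, garage, vault, chapel]
Visit terrace; enqueue office, loft, hall, cellar → queue [sauna, pantry, lobby, kitchen, garage, vault, chapel, office, loft, hall, cellar]
Visit sauna; enqueue gallery → queue [pantry, lobby, kitchen, garage, vault, chapel, office, loft, hall, cellar, gallery]
Visit pantry → queue [lobby, kitchen, garage, vault, chapel, office, loft, hall, cellar, gallery]
Visit lobby; enqueue library, foyer → queue [kitchen, garage, vault, chapel, office, loft, hall, cellar, gallery, library, foyer]
Visit kitchen; enqueue nursery → queue [garage, vault, chapel, office, loft, hall, cellar, gallery, library, foyer, nursery]
Visit garage; enqueue porch → queue [vault, chapel, office, loft, hall, cellar, gallery, library, foyer, nursery, porch]
Visit vault → queue [chapel, office, loft, hall, cellar, gallery, library, foyer, nursery, porch]
Visit chapel → queue [office, loft, hall, cellar, gallery, library, foyer, nursery, porch]
Visit office; enqueue den → queue [loft, hall, cellar, gallery, library, foyer, nursery, porch, den]
Visit loft → queue [hall, cellar, gallery, library, foyer, nursery, porch, den]
Visit hall → queue [cellar, gallery, library, foyer, nursery, porch, den]
Visit cellar → queue [gallery, library, foyer, nursery, porch, den]
Visit gallery → queue [library, foyer, nursery, porch, den]
Visit library → queue [foyer, nursery, porch, den]
Visit foyer → queue [nursery, porch, den]
Visit nursery → queue [porch, den]
Visit porch → queue [den]
Visit den → queue []

closet, workshop, terrace, sauna, pantry, lobby, kitchen, garage, vault, chapel, office, loft, hall, cellar, gallery, library, foyer, nursery, porch, den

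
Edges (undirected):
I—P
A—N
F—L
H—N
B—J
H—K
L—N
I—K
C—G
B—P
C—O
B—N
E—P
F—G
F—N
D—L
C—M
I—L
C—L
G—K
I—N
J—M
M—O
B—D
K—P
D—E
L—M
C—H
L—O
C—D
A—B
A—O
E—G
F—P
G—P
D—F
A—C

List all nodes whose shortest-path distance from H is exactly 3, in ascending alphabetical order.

Level 0: H
Level 1: C, K, N
Level 2: A, B, D, F, G, I, L, M, O, P
Level 3: E, J

E, J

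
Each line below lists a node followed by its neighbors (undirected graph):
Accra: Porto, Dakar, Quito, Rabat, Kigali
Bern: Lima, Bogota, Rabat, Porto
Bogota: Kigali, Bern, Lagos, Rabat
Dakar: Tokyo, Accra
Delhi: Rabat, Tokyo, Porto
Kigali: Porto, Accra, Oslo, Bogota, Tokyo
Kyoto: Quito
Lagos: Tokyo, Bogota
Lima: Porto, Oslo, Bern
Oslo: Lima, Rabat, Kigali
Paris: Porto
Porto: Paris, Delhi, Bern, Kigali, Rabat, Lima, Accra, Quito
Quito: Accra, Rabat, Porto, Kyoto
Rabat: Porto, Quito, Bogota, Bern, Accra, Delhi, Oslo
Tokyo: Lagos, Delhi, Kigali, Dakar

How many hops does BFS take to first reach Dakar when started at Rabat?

Level 0: Rabat
Level 1: Accra, Bern, Bogota, Delhi, Oslo, Porto, Quito
Level 2: Dakar, Kigali, Kyoto, Lagos, Lima, Paris, Tokyo
Dakar first appears at level 2.

2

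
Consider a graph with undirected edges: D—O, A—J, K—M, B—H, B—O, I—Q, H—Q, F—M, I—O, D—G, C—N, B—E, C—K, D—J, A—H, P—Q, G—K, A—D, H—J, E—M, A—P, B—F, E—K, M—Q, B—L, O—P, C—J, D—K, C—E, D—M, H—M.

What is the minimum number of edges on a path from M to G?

Level 0: M
Level 1: D, E, F, H, K, Q
Level 2: A, B, C, G, I, J, O, P
Level 3: L, N
G first appears at level 2.

2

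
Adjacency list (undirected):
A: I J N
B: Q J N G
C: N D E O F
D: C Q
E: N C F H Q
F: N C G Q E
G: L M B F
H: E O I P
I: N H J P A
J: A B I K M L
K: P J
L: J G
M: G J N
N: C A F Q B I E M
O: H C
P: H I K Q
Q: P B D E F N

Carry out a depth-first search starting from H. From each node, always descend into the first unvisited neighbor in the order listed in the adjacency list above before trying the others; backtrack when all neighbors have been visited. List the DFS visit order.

H E N C D Q P I J A B G L M F K O

Visit H
H → E
E → N
N → C
C → D
D → Q
Q → P
P → I
I → J
J → A
J → B
B → G
G → L
G → M
G → F
J → K
C → O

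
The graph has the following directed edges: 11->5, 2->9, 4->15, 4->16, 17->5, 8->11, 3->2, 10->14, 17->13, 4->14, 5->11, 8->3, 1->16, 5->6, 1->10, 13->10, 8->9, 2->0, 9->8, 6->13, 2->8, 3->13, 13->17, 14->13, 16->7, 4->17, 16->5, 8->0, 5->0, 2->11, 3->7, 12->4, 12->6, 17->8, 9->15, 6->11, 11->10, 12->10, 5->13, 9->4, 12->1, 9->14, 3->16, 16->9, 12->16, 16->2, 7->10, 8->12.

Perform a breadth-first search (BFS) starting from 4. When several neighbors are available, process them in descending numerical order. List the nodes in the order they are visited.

4 → 17 → 16 → 15 → 14 → 13 → 8 → 5 → 9 → 7 → 2 → 10 → 12 → 11 → 3 → 0 → 6 → 1

Visit 4; enqueue 17, 16, 15, 14 → queue [17, 16, 15, 14]
Visit 17; enqueue 13, 8, 5 → queue [16, 15, 14, 13, 8, 5]
Visit 16; enqueue 9, 7, 2 → queue [15, 14, 13, 8, 5, 9, 7, 2]
Visit 15 → queue [14, 13, 8, 5, 9, 7, 2]
Visit 14 → queue [13, 8, 5, 9, 7, 2]
Visit 13; enqueue 10 → queue [8, 5, 9, 7, 2, 10]
Visit 8; enqueue 12, 11, 3, 0 → queue [5, 9, 7, 2, 10, 12, 11, 3, 0]
Visit 5; enqueue 6 → queue [9, 7, 2, 10, 12, 11, 3, 0, 6]
Visit 9 → queue [7, 2, 10, 12, 11, 3, 0, 6]
Visit 7 → queue [2, 10, 12, 11, 3, 0, 6]
Visit 2 → queue [10, 12, 11, 3, 0, 6]
Visit 10 → queue [12, 11, 3, 0, 6]
Visit 12; enqueue 1 → queue [11, 3, 0, 6, 1]
Visit 11 → queue [3, 0, 6, 1]
Visit 3 → queue [0, 6, 1]
Visit 0 → queue [6, 1]
Visit 6 → queue [1]
Visit 1 → queue []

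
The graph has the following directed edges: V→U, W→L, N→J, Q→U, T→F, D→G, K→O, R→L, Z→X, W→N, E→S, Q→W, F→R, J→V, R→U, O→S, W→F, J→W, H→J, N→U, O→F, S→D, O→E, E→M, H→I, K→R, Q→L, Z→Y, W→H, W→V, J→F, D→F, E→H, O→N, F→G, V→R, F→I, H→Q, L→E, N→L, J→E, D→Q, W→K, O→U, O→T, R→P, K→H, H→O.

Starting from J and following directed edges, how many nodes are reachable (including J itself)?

BFS from J visits: J, W, V, F, E, N, L, K, H, U, R, I, G, S, M, O, Q, P, D, T
Reachable nodes: 20 of 23 total.

20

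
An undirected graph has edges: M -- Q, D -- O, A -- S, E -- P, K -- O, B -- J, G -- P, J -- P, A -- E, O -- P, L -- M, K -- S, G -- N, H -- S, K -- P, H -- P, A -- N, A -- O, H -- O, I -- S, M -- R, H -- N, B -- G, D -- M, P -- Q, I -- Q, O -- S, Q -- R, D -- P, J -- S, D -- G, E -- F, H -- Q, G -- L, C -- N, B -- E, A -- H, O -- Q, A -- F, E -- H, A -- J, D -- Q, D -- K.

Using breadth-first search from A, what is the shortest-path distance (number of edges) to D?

2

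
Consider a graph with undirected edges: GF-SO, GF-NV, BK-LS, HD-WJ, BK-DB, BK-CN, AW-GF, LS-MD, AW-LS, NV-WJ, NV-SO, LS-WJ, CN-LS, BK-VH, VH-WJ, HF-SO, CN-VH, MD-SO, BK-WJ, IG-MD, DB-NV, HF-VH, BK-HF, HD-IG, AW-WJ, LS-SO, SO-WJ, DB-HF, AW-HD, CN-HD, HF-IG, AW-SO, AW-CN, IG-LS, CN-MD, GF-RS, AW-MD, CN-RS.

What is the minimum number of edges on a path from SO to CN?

Level 0: SO
Level 1: AW, GF, HF, LS, MD, NV, WJ
Level 2: BK, CN, DB, HD, IG, RS, VH
CN first appears at level 2.

2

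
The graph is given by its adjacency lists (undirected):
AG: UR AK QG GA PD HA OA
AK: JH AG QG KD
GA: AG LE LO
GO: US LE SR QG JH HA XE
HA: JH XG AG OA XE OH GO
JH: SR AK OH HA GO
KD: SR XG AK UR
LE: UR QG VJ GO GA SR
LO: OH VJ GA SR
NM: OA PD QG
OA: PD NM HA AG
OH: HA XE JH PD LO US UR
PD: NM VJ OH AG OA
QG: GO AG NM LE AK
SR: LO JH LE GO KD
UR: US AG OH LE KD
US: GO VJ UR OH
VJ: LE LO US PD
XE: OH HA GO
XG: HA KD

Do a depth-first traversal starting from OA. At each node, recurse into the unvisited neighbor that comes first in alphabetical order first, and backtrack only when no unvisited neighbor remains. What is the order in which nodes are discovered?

Visit OA
OA → AG
AG → AK
AK → JH
JH → GO
GO → HA
HA → OH
OH → LO
LO → GA
GA → LE
LE → QG
QG → NM
NM → PD
PD → VJ
VJ → US
US → UR
UR → KD
KD → SR
KD → XG
OH → XE

OA, AG, AK, JH, GO, HA, OH, LO, GA, LE, QG, NM, PD, VJ, US, UR, KD, SR, XG, XE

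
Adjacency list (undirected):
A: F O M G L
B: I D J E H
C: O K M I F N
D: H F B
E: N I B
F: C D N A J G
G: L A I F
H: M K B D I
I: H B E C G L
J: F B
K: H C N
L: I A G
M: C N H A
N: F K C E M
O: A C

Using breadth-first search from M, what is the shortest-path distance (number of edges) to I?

Level 0: M
Level 1: A, C, H, N
Level 2: B, D, E, F, G, I, K, L, O
Level 3: J
I first appears at level 2.

2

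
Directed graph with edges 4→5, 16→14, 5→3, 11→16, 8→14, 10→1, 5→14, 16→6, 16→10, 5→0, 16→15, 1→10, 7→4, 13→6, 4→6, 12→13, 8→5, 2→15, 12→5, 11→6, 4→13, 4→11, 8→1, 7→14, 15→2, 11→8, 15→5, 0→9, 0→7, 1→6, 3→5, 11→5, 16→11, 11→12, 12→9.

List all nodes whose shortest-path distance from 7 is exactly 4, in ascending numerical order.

Level 0: 7
Level 1: 4, 14
Level 2: 5, 6, 11, 13
Level 3: 0, 3, 8, 12, 16
Level 4: 1, 9, 10, 15
Level 5: 2

1, 9, 10, 15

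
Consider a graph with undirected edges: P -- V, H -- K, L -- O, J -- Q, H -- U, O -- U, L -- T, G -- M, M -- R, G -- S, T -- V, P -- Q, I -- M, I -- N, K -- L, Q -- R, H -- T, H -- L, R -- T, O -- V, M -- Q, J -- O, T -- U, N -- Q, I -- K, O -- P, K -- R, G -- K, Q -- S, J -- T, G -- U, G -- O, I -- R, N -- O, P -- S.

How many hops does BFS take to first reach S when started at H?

Level 0: H
Level 1: K, L, T, U
Level 2: G, I, J, O, R, V
Level 3: M, N, P, Q, S
S first appears at level 3.

3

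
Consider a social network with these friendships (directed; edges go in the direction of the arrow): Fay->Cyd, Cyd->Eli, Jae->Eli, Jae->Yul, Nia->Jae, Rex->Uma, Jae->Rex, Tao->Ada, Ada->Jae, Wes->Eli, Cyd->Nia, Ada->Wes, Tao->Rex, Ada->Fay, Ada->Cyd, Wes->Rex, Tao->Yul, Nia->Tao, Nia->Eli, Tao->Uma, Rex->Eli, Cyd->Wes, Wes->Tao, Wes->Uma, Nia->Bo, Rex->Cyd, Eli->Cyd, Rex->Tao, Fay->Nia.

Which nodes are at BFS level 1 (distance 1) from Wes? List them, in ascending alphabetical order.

Eli, Rex, Tao, Uma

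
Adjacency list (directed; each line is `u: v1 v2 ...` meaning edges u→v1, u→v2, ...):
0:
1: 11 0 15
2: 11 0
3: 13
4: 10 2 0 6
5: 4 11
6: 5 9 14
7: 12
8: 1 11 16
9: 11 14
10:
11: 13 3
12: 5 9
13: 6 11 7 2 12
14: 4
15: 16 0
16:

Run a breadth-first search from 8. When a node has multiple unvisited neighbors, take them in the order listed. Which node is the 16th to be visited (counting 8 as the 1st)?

4

Visit 8; enqueue 1, 11, 16 → queue [1, 11, 16]
Visit 1; enqueue 0, 15 → queue [11, 16, 0, 15]
Visit 11; enqueue 13, 3 → queue [16, 0, 15, 13, 3]
Visit 16 → queue [0, 15, 13, 3]
Visit 0 → queue [15, 13, 3]
Visit 15 → queue [13, 3]
Visit 13; enqueue 6, 7, 2, 12 → queue [3, 6, 7, 2, 12]
Visit 3 → queue [6, 7, 2, 12]
Visit 6; enqueue 5, 9, 14 → queue [7, 2, 12, 5, 9, 14]
Visit 7 → queue [2, 12, 5, 9, 14]
Visit 2 → queue [12, 5, 9, 14]
Visit 12 → queue [5, 9, 14]
Visit 5; enqueue 4 → queue [9, 14, 4]
Visit 9 → queue [14, 4]
Visit 14 → queue [4]
Visit 4; enqueue 10 → queue [10]
Visit 10 → queue []

Visit order: 8, 1, 11, 16, 0, 15, 13, 3, 6, 7, 2, 12, 5, 9, 14, 4, 10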